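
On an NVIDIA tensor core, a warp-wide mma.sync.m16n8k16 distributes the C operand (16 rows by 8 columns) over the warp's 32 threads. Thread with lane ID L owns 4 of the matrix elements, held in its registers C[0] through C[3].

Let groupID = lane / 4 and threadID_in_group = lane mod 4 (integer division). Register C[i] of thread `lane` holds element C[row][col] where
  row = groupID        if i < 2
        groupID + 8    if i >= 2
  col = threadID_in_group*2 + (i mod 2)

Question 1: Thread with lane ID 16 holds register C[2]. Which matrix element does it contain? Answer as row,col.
12,0

16: gr=4,th=0
[2] (4+8,0*2+0) = (12,0)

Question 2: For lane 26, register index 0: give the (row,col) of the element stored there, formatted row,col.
6,4

26: gr=6,th=2
[0] (6+0,2*2+0) = (6,4)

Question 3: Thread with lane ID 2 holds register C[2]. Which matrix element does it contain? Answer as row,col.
L=2→G=2>>2=0, T=2&3=2
[2]→row 0+8=8  col 2·2+0=4

8,4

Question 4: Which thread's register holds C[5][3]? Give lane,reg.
21,1

r:5=>grp=5,rB=0  c:3=>tig=1,lo=1
L=5*4+1=21  i=0*2+1=1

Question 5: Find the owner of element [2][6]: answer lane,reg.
r:2=>grp=2,rB=0  c:6=>tig=3,lo=0
L=2*4+3=11  i=0*2+0=0

11,0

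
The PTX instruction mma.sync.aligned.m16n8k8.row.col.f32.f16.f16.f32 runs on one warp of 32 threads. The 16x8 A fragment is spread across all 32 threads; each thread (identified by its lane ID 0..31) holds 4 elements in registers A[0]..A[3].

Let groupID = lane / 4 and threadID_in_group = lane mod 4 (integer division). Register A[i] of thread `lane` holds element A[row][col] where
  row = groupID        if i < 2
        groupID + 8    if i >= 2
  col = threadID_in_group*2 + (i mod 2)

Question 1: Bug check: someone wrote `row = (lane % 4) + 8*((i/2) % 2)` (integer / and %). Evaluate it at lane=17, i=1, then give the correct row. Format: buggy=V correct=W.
`(lane % 4) + 8*((i/2) % 2)`[17,1]⇒1
L=17⇒gr=17>>2=4, th=17&3=1
[1]⇒row 4+0=4  col 1·2+1=3
row: 1 vs 4

buggy=1 correct=4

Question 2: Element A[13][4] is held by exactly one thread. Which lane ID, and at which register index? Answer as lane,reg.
22,2

r=13→G=5,rhi=1  c=4→T=2,p=0
L=5*4+2=22  i=1*2+0=2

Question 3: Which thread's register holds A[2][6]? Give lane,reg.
11,0

r=2⇒gr=2,Rb=0  c=6⇒th=3,odd=0
L=2*4+3=11  i=0*2+0=0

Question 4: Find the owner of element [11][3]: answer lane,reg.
r=11->g=3,rb=1  c=3->t=1,b0=1
L=3*4+1=13  i=1*2+1=3

13,3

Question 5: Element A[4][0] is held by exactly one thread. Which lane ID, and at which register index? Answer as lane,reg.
r=4⇒gr=4,Rb=0  c=0⇒th=0,odd=0
L=4*4+0=16  i=0*2+0=0

16,0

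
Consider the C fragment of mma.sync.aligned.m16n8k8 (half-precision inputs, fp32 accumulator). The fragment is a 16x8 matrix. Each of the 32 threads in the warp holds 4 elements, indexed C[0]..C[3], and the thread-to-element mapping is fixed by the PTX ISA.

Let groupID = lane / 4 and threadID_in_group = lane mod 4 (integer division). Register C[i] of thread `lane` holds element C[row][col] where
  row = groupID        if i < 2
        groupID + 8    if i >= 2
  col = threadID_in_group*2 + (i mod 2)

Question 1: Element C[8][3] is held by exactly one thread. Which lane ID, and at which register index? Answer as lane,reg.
r=8⇒gr=0,Rb=1  c=3⇒th=1,odd=1
L=0*4+1=1  i=1*2+1=3

1,3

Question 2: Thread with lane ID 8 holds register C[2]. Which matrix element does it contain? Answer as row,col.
8: gr=2,th=0
[2] (2+8,0*2+0) = (10,0)

10,0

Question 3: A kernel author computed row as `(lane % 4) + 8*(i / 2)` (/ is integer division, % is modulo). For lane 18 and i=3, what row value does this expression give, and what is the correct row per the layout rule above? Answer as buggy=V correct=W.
buggy=10 correct=12

`(lane % 4) + 8*(i / 2)`[18,3]=>10
lane 18: grp=4 (18/4), tig=2 (18%4)
i=3: r=4+8=12, c=2*2+1=5
row: 10 vs 12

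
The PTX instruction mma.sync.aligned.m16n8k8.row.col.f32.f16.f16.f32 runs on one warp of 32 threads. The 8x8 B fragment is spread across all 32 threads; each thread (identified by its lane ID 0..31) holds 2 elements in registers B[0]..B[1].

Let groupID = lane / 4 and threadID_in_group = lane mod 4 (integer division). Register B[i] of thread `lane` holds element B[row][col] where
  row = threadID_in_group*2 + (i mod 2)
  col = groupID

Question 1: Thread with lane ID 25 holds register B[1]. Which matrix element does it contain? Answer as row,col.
3,6

lane 25: gid=6 (25/4), tid=1 (25%4)
i=1: r=1*2+1=3, c=gid=6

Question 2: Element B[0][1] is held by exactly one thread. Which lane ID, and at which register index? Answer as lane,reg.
4,0

c=1⇒gr=1  r=0⇒th=0,odd=0
L=1*4+0=4  i=0=0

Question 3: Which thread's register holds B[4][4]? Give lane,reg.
18,0

c=4->g=4  r=4->t=2,b0=0
L=4*4+2=18  i=0=0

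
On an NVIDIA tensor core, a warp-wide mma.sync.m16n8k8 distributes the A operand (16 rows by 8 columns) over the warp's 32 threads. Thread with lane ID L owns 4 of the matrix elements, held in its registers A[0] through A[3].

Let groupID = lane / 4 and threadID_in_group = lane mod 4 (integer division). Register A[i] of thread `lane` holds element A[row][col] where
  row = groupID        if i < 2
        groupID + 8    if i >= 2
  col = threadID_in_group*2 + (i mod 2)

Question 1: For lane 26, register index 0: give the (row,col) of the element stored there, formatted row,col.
lane 26: g=6 (26/4), t=2 (26%4)
i=0: r=6+0=6, c=2*2+0=4

6,4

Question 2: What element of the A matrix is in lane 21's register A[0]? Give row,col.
5,2

L=21⇒gr=21>>2=5, th=21&3=1
[0]⇒row 5+0=5  col 1·2+0=2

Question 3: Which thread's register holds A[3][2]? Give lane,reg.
13,0

r: 3->gid=3,r8=0  c: 2->tid=1,i&1=0
L=3*4+1=13  i=0*2+0=0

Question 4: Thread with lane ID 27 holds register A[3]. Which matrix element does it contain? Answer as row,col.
14,7

lane 27⇒27/4=6, 27 mod 4=3
i=3  r:6+8⇒14  c:2·3+1⇒7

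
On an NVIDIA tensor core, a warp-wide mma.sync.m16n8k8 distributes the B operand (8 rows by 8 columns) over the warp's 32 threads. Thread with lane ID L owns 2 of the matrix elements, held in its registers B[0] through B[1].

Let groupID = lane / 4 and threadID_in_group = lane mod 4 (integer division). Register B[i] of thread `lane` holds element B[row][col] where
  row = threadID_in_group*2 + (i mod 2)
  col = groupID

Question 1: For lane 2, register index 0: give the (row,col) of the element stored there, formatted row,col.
lane 2: grp=0 (2/4), tig=2 (2%4)
i=0: r=2*2+0=4, c=grp=0

4,0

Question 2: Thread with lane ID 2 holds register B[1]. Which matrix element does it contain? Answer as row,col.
5,0

lane 2=>2/4=0, 2 mod 4=2
i=1  r:2·2+1=>5  c:0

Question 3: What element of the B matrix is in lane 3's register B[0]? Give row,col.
6,0

3: grp=0,tig=3
[0] (3*2+0,0) = (6,0)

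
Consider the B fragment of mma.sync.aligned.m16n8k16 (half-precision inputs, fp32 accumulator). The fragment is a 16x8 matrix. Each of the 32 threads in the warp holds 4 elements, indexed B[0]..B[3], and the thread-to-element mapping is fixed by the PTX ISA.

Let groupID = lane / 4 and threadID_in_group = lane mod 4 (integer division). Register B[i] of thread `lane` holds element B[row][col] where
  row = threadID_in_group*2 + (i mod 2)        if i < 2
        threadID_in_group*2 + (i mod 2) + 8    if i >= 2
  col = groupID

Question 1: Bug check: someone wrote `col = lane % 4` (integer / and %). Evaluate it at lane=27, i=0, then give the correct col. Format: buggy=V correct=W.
`lane % 4`[27,0]->3
27: gid=6,tid=3
[0] (3*2+0+0,6) = (6,6)
col: 3 vs 6

buggy=3 correct=6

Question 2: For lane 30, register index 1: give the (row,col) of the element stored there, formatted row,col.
5,7

L=30→G=30>>2=7, T=30&3=2
[1]→row 2·2+1+0=5  col G=7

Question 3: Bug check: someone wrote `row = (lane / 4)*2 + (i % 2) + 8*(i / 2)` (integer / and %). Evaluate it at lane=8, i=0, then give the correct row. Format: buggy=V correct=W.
`(lane / 4)*2 + (i % 2) + 8*(i / 2)`[8,0]=>4
L=8=>grp=8>>2=2, tig=8&3=0
[0]=>row 0·2+0+0=0  col grp=2
row: 4 vs 0

buggy=4 correct=0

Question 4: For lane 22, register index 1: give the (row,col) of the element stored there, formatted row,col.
L=22->gid=22>>2=5, tid=22&3=2
[1]->row 2·2+1+0=5  col gid=5

5,5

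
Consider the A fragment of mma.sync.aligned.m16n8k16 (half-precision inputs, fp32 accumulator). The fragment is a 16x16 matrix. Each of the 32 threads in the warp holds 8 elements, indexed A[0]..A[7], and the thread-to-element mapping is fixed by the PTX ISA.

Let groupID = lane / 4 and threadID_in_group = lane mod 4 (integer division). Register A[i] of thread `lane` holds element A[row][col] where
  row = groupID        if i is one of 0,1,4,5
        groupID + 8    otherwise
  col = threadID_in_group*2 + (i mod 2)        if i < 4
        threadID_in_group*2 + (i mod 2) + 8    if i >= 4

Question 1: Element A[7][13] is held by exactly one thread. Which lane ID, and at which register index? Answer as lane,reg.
r=7→G=7,rhi=0  c=13→chi=1,T=2,p=1
L=7*4+2=30  i=1*4+0*2+1=5

30,5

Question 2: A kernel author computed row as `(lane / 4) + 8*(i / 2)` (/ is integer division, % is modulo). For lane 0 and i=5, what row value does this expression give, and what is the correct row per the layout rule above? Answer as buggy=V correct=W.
buggy=16 correct=0

`(lane / 4) + 8*(i / 2)`[0,5]→16
lane 0→0/4=0, 0 mod 4=0
i=5  r:0+0→0  c:2·0+1+8→9
row: 16 vs 0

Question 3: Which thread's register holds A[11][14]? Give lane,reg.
r=11⇒gr=3,Rb=1  c=14⇒Cb=1,th=3,odd=0
L=3*4+3=15  i=1*4+1*2+0=6

15,6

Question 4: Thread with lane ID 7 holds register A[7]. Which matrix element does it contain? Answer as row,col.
lane 7⇒7/4=1, 7 mod 4=3
i=7  r:1+8⇒9  c:2·3+1+8⇒15

9,15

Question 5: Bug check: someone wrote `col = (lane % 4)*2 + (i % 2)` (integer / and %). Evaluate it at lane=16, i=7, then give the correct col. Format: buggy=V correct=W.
`(lane % 4)*2 + (i % 2)`[16,7]→1
lane 16→16/4=4, 16 mod 4=0
i=7  r:4+8→12  c:2·0+1+8→9
col: 1 vs 9

buggy=1 correct=9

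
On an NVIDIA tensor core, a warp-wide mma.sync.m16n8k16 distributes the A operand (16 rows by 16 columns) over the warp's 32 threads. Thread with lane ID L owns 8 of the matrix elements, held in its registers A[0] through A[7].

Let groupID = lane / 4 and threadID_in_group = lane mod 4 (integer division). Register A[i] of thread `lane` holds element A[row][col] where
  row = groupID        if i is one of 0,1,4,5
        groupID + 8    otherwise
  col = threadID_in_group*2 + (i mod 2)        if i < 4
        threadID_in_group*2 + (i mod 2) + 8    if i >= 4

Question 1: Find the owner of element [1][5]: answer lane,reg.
6,1

r: 1->gid=1,r8=0  c: 5->c8=0,tid=2,i&1=1
L=1*4+2=6  i=0*4+0*2+1=1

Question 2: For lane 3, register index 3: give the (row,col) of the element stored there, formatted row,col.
lane 3->3/4=0, 3 mod 4=3
i=3  r:0+8->8  c:2·3+1+0->7

8,7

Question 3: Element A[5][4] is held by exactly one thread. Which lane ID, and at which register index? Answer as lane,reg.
22,0

r=5->g=5,rb=0  c=4->cb=0,t=2,b0=0
L=5*4+2=22  i=0*4+0*2+0=0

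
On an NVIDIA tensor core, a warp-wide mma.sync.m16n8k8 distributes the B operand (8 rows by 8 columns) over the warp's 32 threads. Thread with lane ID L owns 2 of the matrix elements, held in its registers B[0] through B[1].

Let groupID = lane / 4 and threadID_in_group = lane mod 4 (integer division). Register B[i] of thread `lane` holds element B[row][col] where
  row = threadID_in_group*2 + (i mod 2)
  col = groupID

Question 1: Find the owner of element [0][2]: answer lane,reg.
8,0

c=2→G=2  r=0→T=0,p=0
L=2*4+0=8  i=0=0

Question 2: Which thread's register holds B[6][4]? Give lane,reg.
19,0

c=4→G=4  r=6→T=3,p=0
L=4*4+3=19  i=0=0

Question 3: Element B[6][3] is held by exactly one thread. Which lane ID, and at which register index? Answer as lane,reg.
c:3=>grp=3  r:6=>tig=3,lo=0
L=3*4+3=15  i=0=0

15,0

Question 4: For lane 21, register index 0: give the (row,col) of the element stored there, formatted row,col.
L=21=>grp=21>>2=5, tig=21&3=1
[0]=>row 1·2+0=2  col grp=5

2,5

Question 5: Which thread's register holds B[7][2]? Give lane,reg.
c:2=>grp=2  r:7=>tig=3,lo=1
L=2*4+3=11  i=1=1

11,1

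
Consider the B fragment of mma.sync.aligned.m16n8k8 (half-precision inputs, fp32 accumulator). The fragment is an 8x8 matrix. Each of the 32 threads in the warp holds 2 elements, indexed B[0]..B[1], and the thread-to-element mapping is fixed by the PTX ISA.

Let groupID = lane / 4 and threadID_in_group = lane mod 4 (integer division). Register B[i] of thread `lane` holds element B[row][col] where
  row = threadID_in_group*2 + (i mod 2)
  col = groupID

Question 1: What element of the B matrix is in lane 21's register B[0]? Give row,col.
lane 21: g=5 (21/4), t=1 (21%4)
i=0: r=1*2+0=2, c=g=5

2,5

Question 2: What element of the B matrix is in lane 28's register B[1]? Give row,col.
L=28->gid=28>>2=7, tid=28&3=0
[1]->row 0·2+1=1  col gid=7

1,7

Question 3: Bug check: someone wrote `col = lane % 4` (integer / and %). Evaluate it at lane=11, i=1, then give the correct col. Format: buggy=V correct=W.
buggy=3 correct=2

`lane % 4`[11,1]→3
lane 11→11/4=2, 11 mod 4=3
i=1  r:2·3+1→7  c:2
col: 3 vs 2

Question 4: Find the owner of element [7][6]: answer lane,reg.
c=6->g=6  r=7->t=3,b0=1
L=6*4+3=27  i=1=1

27,1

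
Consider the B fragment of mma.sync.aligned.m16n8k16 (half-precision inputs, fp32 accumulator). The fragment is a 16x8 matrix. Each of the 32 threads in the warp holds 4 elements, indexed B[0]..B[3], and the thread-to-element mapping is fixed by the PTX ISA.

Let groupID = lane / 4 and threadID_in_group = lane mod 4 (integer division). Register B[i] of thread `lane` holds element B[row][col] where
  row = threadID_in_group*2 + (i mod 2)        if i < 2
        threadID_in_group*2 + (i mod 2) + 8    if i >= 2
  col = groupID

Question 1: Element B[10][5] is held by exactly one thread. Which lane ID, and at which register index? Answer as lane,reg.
21,2

c:5=>grp=5  r:10=>rB=1,tig=1,lo=0
L=5*4+1=21  i=1*2+0=2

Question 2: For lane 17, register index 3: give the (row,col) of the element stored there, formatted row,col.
11,4

lane 17⇒17/4=4, 17 mod 4=1
i=3  r:2·1+1+8⇒11  c:4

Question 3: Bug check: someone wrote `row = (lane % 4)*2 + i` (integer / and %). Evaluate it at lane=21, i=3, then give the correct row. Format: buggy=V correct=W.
`(lane % 4)*2 + i`[21,3]->5
L=21->gid=21>>2=5, tid=21&3=1
[3]->row 1·2+1+8=11  col gid=5
row: 5 vs 11

buggy=5 correct=11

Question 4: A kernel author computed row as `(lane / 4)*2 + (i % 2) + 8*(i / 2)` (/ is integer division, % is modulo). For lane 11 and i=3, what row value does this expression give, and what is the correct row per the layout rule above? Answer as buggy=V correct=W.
buggy=13 correct=15

`(lane / 4)*2 + (i % 2) + 8*(i / 2)`[11,3]->13
lane 11: g=2 (11/4), t=3 (11%4)
i=3: r=3*2+1+8=15, c=g=2
row: 13 vs 15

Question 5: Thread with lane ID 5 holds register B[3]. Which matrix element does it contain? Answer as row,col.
11,1

lane 5: grp=1 (5/4), tig=1 (5%4)
i=3: r=1*2+1+8=11, c=grp=1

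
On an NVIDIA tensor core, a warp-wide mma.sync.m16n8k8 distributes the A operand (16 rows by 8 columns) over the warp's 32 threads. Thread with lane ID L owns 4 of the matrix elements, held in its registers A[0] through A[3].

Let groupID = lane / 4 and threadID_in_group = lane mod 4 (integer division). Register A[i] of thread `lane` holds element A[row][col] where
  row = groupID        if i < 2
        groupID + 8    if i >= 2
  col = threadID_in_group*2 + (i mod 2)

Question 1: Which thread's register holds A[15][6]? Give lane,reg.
r=15⇒gr=7,Rb=1  c=6⇒th=3,odd=0
L=7*4+3=31  i=1*2+0=2

31,2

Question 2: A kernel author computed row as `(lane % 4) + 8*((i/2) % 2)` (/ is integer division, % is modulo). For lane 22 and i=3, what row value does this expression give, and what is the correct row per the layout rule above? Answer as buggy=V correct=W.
`(lane % 4) + 8*((i/2) % 2)`[22,3]->10
lane 22->22/4=5, 22 mod 4=2
i=3  r:5+8->13  c:2·2+1->5
row: 10 vs 13

buggy=10 correct=13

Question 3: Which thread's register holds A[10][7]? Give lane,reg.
11,3

r=10→G=2,rhi=1  c=7→T=3,p=1
L=2*4+3=11  i=1*2+1=3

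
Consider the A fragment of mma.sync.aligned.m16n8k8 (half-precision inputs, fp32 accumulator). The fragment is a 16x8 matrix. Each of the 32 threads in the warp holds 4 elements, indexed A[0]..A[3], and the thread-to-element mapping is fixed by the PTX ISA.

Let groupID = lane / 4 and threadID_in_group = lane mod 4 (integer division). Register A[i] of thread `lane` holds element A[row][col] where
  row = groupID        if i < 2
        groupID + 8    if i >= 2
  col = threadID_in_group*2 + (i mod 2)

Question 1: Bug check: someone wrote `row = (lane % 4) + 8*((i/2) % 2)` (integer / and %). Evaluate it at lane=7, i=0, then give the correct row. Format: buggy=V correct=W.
buggy=3 correct=1

`(lane % 4) + 8*((i/2) % 2)`[7,0]→3
lane 7→7/4=1, 7 mod 4=3
i=0  r:1+0→1  c:2·3+0→6
row: 3 vs 1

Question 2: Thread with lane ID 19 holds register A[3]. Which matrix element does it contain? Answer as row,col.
12,7

19: gr=4,th=3
[3] (4+8,3*2+1) = (12,7)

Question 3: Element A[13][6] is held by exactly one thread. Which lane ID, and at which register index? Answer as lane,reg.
r=13->g=5,rb=1  c=6->t=3,b0=0
L=5*4+3=23  i=1*2+0=2

23,2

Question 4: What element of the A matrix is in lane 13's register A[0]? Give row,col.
3,2

lane 13->13/4=3, 13 mod 4=1
i=0  r:3+0->3  c:2·1+0->2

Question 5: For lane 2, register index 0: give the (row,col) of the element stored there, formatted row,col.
L=2->g=2>>2=0, t=2&3=2
[0]->row 0+0=0  col 2·2+0=4

0,4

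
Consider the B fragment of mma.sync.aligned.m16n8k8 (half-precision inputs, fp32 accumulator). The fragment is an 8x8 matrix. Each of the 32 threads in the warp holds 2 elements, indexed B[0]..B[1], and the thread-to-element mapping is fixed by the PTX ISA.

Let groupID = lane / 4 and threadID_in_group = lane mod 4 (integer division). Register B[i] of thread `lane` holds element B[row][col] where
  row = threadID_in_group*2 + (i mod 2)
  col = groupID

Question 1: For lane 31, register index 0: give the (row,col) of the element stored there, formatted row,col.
6,7

lane 31->31/4=7, 31 mod 4=3
i=0  r:2·3+0->6  c:7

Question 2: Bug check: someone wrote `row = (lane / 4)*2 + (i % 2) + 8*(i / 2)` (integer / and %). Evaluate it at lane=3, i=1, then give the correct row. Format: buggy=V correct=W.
buggy=1 correct=7

`(lane / 4)*2 + (i % 2) + 8*(i / 2)`[3,1]=>1
L=3=>grp=3>>2=0, tig=3&3=3
[1]=>row 3·2+1=7  col grp=0
row: 1 vs 7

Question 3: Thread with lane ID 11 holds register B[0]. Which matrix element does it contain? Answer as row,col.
L=11⇒gr=11>>2=2, th=11&3=3
[0]⇒row 3·2+0=6  col gr=2

6,2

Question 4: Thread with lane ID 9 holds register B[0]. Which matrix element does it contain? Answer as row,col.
9: g=2,t=1
[0] (1*2+0,2) = (2,2)

2,2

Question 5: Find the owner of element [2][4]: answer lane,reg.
17,0

c:4=>grp=4  r:2=>tig=1,lo=0
L=4*4+1=17  i=0=0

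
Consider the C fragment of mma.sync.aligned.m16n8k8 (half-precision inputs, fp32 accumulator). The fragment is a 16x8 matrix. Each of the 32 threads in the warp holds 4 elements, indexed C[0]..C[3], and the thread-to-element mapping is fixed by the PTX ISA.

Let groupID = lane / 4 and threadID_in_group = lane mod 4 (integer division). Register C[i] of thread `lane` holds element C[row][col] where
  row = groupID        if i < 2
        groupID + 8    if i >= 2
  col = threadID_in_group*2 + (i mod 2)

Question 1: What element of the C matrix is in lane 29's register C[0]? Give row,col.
7,2

29: G=7,T=1
[0] (7+0,1*2+0) = (7,2)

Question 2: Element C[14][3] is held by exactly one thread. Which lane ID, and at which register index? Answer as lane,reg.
r=14⇒gr=6,Rb=1  c=3⇒th=1,odd=1
L=6*4+1=25  i=1*2+1=3

25,3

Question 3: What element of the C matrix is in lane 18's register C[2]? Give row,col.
18: gid=4,tid=2
[2] (4+8,2*2+0) = (12,4)

12,4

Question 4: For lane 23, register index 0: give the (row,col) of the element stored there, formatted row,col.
23: G=5,T=3
[0] (5+0,3*2+0) = (5,6)

5,6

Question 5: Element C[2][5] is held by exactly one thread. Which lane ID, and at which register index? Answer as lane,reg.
r=2→G=2,rhi=0  c=5→T=2,p=1
L=2*4+2=10  i=0*2+1=1

10,1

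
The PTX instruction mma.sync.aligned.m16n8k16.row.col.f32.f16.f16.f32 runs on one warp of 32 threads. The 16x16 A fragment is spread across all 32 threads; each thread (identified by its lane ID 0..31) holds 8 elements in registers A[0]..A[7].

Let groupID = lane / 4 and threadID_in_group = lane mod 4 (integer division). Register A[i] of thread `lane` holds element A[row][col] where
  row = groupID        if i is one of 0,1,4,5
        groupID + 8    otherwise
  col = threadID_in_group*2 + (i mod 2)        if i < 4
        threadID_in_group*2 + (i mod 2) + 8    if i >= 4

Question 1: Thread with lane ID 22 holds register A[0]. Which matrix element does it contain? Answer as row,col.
5,4

lane 22=>22/4=5, 22 mod 4=2
i=0  r:5+0=>5  c:2·2+0+0=>4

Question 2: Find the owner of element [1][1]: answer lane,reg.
4,1

r=1->g=1,rb=0  c=1->cb=0,t=0,b0=1
L=1*4+0=4  i=0*4+0*2+1=1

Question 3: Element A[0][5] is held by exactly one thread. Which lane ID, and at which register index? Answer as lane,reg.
r=0→G=0,rhi=0  c=5→chi=0,T=2,p=1
L=0*4+2=2  i=0*4+0*2+1=1

2,1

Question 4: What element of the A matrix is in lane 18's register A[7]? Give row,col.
12,13

L=18->g=18>>2=4, t=18&3=2
[7]->row 4+8=12  col 2·2+1+8=13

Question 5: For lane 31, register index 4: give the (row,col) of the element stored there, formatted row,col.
lane 31⇒31/4=7, 31 mod 4=3
i=4  r:7+0⇒7  c:2·3+0+8⇒14

7,14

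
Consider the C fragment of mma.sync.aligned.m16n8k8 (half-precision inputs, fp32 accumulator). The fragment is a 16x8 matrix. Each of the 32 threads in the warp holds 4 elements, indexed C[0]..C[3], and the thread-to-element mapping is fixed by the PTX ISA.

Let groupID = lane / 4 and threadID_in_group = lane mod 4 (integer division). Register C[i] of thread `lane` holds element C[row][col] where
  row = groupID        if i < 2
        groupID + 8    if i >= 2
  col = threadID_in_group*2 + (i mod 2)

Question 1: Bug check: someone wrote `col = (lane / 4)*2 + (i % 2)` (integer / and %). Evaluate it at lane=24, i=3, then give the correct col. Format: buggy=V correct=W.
`(lane / 4)*2 + (i % 2)`[24,3]→13
lane 24: G=6 (24/4), T=0 (24%4)
i=3: r=6+8=14, c=0*2+1=1
col: 13 vs 1

buggy=13 correct=1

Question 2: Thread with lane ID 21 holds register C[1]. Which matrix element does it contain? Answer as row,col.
lane 21->21/4=5, 21 mod 4=1
i=1  r:5+0->5  c:2·1+1->3

5,3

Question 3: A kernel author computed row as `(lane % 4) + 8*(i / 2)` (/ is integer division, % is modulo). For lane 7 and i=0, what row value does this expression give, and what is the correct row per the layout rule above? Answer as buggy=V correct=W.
buggy=3 correct=1

`(lane % 4) + 8*(i / 2)`[7,0]⇒3
7: gr=1,th=3
[0] (1+0,3*2+0) = (1,6)
row: 3 vs 1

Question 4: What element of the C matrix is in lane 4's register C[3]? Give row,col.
L=4→G=4>>2=1, T=4&3=0
[3]→row 1+8=9  col 0·2+1=1

9,1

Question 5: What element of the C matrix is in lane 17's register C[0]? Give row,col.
4,2

17: grp=4,tig=1
[0] (4+0,1*2+0) = (4,2)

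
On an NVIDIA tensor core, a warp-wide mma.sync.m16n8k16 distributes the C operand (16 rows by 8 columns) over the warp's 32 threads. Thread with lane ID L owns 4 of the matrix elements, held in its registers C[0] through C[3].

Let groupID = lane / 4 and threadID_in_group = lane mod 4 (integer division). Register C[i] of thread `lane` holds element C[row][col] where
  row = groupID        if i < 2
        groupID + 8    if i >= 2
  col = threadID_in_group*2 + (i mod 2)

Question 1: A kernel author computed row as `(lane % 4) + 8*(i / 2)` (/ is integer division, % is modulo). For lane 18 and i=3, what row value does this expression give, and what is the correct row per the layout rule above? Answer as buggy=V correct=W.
buggy=10 correct=12

`(lane % 4) + 8*(i / 2)`[18,3]⇒10
L=18⇒gr=18>>2=4, th=18&3=2
[3]⇒row 4+8=12  col 2·2+1=5
row: 10 vs 12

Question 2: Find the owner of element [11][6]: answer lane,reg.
15,2

r:11=>grp=3,rB=1  c:6=>tig=3,lo=0
L=3*4+3=15  i=1*2+0=2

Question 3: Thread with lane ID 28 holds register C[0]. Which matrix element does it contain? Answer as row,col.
7,0

28: g=7,t=0
[0] (7+0,0*2+0) = (7,0)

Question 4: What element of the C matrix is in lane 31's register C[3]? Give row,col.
lane 31=>31/4=7, 31 mod 4=3
i=3  r:7+8=>15  c:2·3+1=>7

15,7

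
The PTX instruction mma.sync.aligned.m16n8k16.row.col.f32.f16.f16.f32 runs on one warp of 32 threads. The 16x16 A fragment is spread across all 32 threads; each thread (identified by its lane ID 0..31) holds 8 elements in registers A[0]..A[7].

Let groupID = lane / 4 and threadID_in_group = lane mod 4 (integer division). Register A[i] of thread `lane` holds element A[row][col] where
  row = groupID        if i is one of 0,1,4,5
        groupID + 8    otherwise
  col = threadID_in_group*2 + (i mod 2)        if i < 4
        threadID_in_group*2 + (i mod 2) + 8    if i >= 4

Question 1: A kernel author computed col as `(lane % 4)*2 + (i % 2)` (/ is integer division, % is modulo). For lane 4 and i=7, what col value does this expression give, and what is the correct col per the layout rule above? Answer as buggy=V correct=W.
buggy=1 correct=9

`(lane % 4)*2 + (i % 2)`[4,7]->1
lane 4->4/4=1, 4 mod 4=0
i=7  r:1+8->9  c:2·0+1+8->9
col: 1 vs 9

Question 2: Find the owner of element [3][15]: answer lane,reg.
r:3=>grp=3,rB=0  c:15=>cB=1,tig=3,lo=1
L=3*4+3=15  i=1*4+0*2+1=5

15,5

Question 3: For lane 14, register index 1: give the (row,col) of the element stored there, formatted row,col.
3,5

lane 14→14/4=3, 14 mod 4=2
i=1  r:3+0→3  c:2·2+1+0→5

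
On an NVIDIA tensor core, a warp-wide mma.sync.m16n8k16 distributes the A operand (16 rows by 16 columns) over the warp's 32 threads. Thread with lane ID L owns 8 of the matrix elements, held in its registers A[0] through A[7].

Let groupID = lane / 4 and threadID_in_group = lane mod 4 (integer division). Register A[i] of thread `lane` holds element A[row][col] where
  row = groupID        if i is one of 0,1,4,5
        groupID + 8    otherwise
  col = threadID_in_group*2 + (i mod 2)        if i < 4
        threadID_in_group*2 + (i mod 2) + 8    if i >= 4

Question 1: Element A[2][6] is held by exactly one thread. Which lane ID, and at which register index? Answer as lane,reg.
11,0

r=2→G=2,rhi=0  c=6→chi=0,T=3,p=0
L=2*4+3=11  i=0*4+0*2+0=0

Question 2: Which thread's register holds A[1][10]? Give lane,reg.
5,4

r=1→G=1,rhi=0  c=10→chi=1,T=1,p=0
L=1*4+1=5  i=1*4+0*2+0=4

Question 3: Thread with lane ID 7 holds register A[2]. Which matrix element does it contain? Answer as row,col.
lane 7=>7/4=1, 7 mod 4=3
i=2  r:1+8=>9  c:2·3+0+0=>6

9,6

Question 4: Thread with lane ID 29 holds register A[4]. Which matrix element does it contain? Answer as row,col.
7,10

lane 29->29/4=7, 29 mod 4=1
i=4  r:7+0->7  c:2·1+0+8->10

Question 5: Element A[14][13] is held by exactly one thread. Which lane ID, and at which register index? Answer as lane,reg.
26,7

r=14→G=6,rhi=1  c=13→chi=1,T=2,p=1
L=6*4+2=26  i=1*4+1*2+1=7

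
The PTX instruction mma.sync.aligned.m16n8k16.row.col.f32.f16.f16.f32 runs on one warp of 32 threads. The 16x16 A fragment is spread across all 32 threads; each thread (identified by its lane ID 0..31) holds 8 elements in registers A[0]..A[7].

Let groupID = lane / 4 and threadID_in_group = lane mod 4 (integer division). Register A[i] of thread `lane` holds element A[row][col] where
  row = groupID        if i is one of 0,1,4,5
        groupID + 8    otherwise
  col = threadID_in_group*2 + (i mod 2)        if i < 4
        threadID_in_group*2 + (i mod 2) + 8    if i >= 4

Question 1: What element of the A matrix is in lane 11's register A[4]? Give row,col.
L=11⇒gr=11>>2=2, th=11&3=3
[4]⇒row 2+0=2  col 3·2+0+8=14

2,14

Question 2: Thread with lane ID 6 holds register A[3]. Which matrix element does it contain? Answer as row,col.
6: G=1,T=2
[3] (1+8,2*2+1+0) = (9,5)

9,5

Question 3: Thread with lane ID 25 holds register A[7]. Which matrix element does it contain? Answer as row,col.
14,11

lane 25=>25/4=6, 25 mod 4=1
i=7  r:6+8=>14  c:2·1+1+8=>11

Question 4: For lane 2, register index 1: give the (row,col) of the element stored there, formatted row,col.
2: grp=0,tig=2
[1] (0+0,2*2+1+0) = (0,5)

0,5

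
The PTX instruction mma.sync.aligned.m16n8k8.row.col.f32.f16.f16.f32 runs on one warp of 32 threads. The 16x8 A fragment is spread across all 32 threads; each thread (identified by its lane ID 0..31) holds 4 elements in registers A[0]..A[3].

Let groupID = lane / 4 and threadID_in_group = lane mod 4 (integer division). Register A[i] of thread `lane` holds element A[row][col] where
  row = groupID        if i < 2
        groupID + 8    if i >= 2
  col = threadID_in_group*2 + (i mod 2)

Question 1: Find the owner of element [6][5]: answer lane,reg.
r:6=>grp=6,rB=0  c:5=>tig=2,lo=1
L=6*4+2=26  i=0*2+1=1

26,1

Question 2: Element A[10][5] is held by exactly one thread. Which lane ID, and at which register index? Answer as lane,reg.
10,3

r: 10->gid=2,r8=1  c: 5->tid=2,i&1=1
L=2*4+2=10  i=1*2+1=3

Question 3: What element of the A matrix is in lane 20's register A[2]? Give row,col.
13,0

lane 20: G=5 (20/4), T=0 (20%4)
i=2: r=5+8=13, c=0*2+0=0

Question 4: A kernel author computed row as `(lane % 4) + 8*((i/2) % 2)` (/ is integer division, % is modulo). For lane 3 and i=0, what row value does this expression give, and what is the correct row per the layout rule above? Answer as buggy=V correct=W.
`(lane % 4) + 8*((i/2) % 2)`[3,0]->3
L=3->gid=3>>2=0, tid=3&3=3
[0]->row 0+0=0  col 3·2+0=6
row: 3 vs 0

buggy=3 correct=0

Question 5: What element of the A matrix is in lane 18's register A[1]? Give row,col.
lane 18: gid=4 (18/4), tid=2 (18%4)
i=1: r=4+0=4, c=2*2+1=5

4,5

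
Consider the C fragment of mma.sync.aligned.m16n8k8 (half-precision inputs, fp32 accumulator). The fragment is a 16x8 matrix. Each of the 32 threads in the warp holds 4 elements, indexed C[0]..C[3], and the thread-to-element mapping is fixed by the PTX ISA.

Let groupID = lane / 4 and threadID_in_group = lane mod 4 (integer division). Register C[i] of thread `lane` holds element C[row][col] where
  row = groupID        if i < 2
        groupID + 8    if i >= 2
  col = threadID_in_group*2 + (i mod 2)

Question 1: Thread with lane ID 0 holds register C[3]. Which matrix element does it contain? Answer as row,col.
8,1

0: gid=0,tid=0
[3] (0+8,0*2+1) = (8,1)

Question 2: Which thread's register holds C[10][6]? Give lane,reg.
11,2

r:10=>grp=2,rB=1  c:6=>tig=3,lo=0
L=2*4+3=11  i=1*2+0=2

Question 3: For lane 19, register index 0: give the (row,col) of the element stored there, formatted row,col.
4,6

L=19⇒gr=19>>2=4, th=19&3=3
[0]⇒row 4+0=4  col 3·2+0=6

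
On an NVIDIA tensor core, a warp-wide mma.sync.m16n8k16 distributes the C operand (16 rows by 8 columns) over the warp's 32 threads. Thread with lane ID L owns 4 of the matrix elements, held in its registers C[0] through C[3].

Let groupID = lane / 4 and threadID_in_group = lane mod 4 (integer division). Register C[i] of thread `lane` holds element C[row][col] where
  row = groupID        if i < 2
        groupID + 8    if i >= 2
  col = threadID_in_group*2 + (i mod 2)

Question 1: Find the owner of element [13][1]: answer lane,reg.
20,3

r=13→G=5,rhi=1  c=1→T=0,p=1
L=5*4+0=20  i=1*2+1=3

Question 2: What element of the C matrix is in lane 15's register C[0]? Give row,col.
15: gr=3,th=3
[0] (3+0,3*2+0) = (3,6)

3,6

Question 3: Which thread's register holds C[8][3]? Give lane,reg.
r=8⇒gr=0,Rb=1  c=3⇒th=1,odd=1
L=0*4+1=1  i=1*2+1=3

1,3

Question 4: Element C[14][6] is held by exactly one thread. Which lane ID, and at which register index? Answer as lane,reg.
r:14=>grp=6,rB=1  c:6=>tig=3,lo=0
L=6*4+3=27  i=1*2+0=2

27,2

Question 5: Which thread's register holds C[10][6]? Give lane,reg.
r=10⇒gr=2,Rb=1  c=6⇒th=3,odd=0
L=2*4+3=11  i=1*2+0=2

11,2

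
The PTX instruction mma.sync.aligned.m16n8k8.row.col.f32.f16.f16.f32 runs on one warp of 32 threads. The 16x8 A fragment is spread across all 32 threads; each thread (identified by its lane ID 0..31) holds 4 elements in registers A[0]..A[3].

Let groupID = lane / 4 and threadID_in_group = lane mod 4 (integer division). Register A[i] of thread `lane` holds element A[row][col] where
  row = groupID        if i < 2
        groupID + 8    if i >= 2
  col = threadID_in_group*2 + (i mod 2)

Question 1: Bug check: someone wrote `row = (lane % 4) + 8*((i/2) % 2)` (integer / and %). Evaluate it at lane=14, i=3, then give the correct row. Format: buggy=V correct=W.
buggy=10 correct=11

`(lane % 4) + 8*((i/2) % 2)`[14,3]→10
14: G=3,T=2
[3] (3+8,2*2+1) = (11,5)
row: 10 vs 11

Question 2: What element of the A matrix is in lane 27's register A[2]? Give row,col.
14,6

L=27⇒gr=27>>2=6, th=27&3=3
[2]⇒row 6+8=14  col 3·2+0=6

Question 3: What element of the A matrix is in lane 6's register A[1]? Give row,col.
1,5

lane 6: g=1 (6/4), t=2 (6%4)
i=1: r=1+0=1, c=2*2+1=5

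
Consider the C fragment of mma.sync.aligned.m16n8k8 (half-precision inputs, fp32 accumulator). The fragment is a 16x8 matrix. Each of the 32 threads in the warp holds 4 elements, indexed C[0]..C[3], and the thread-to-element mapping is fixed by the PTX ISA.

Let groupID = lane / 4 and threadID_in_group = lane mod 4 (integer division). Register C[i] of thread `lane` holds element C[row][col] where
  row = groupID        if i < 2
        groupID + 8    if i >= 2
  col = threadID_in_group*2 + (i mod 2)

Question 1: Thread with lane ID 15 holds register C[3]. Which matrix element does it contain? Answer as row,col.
11,7

lane 15->15/4=3, 15 mod 4=3
i=3  r:3+8->11  c:2·3+1->7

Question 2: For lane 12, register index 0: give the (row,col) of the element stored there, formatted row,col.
L=12=>grp=12>>2=3, tig=12&3=0
[0]=>row 3+0=3  col 0·2+0=0

3,0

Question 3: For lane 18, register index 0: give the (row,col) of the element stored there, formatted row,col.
L=18⇒gr=18>>2=4, th=18&3=2
[0]⇒row 4+0=4  col 2·2+0=4

4,4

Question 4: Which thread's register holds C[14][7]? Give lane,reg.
r: 14->gid=6,r8=1  c: 7->tid=3,i&1=1
L=6*4+3=27  i=1*2+1=3

27,3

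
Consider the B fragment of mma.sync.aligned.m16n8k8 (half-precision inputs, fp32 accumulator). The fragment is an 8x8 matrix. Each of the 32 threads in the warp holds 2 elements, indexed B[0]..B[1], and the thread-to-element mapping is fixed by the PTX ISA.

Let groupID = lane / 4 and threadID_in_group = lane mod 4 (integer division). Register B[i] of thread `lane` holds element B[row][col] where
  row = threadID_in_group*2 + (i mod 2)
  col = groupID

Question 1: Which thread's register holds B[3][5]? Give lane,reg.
c=5→G=5  r=3→T=1,p=1
L=5*4+1=21  i=1=1

21,1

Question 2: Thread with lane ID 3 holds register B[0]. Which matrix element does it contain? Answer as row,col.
lane 3⇒3/4=0, 3 mod 4=3
i=0  r:2·3+0⇒6  c:0

6,0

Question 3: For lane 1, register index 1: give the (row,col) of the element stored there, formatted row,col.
1: G=0,T=1
[1] (1*2+1,0) = (3,0)

3,0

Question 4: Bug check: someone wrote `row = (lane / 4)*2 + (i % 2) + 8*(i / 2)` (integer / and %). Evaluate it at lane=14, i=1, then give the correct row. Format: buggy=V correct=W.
`(lane / 4)*2 + (i % 2) + 8*(i / 2)`[14,1]->7
lane 14->14/4=3, 14 mod 4=2
i=1  r:2·2+1->5  c:3
row: 7 vs 5

buggy=7 correct=5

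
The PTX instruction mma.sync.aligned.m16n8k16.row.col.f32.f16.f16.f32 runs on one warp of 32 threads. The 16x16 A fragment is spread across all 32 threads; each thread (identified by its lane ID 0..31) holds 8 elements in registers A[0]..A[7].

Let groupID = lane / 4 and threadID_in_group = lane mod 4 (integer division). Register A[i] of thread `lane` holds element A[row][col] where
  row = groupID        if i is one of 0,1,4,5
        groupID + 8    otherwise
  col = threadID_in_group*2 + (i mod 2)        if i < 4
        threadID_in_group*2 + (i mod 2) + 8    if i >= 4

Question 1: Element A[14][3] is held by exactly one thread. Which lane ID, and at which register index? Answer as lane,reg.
r=14⇒gr=6,Rb=1  c=3⇒Cb=0,th=1,odd=1
L=6*4+1=25  i=0*4+1*2+1=3

25,3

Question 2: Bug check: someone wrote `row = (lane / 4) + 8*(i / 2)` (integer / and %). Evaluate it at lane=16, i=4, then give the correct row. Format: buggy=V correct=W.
buggy=20 correct=4

`(lane / 4) + 8*(i / 2)`[16,4]->20
lane 16: g=4 (16/4), t=0 (16%4)
i=4: r=4+0=4, c=0*2+0+8=8
row: 20 vs 4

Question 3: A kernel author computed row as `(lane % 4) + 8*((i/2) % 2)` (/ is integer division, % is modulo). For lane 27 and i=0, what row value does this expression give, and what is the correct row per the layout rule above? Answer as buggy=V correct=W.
`(lane % 4) + 8*((i/2) % 2)`[27,0]->3
27: g=6,t=3
[0] (6+0,3*2+0+0) = (6,6)
row: 3 vs 6

buggy=3 correct=6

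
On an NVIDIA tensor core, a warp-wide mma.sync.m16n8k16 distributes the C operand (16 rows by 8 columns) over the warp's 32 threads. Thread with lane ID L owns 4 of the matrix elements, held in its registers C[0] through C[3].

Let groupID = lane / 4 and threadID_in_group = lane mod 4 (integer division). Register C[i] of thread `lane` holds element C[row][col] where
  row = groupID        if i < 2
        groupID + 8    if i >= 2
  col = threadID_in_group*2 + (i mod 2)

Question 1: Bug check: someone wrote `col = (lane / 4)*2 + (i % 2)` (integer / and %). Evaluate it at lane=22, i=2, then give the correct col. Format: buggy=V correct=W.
buggy=10 correct=4

`(lane / 4)*2 + (i % 2)`[22,2]→10
22: G=5,T=2
[2] (5+8,2*2+0) = (13,4)
col: 10 vs 4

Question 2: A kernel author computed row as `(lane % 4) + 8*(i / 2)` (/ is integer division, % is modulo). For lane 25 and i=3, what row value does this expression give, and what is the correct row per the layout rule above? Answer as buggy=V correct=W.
buggy=9 correct=14

`(lane % 4) + 8*(i / 2)`[25,3]=>9
L=25=>grp=25>>2=6, tig=25&3=1
[3]=>row 6+8=14  col 1·2+1=3
row: 9 vs 14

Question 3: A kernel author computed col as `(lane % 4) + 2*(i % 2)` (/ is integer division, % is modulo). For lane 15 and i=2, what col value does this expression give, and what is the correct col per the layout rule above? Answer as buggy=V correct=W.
buggy=3 correct=6

`(lane % 4) + 2*(i % 2)`[15,2]->3
lane 15->15/4=3, 15 mod 4=3
i=2  r:3+8->11  c:2·3+0->6
col: 3 vs 6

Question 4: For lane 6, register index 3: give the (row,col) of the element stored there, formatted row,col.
lane 6: gid=1 (6/4), tid=2 (6%4)
i=3: r=1+8=9, c=2*2+1=5

9,5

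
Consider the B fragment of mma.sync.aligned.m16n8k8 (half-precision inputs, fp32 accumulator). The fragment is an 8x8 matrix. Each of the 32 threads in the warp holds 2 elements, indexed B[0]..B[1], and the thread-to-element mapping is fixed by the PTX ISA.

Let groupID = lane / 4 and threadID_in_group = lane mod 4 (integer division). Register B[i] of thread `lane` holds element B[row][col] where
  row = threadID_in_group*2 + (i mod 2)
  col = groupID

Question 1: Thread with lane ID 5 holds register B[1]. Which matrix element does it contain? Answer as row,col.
lane 5: gid=1 (5/4), tid=1 (5%4)
i=1: r=1*2+1=3, c=gid=1

3,1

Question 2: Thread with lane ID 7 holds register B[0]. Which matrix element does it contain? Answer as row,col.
6,1

lane 7: gr=1 (7/4), th=3 (7%4)
i=0: r=3*2+0=6, c=gr=1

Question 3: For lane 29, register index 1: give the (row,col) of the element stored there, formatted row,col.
lane 29⇒29/4=7, 29 mod 4=1
i=1  r:2·1+1⇒3  c:7

3,7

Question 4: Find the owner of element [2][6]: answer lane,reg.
25,0

c=6->g=6  r=2->t=1,b0=0
L=6*4+1=25  i=0=0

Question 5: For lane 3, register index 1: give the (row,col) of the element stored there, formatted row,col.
7,0

3: g=0,t=3
[1] (3*2+1,0) = (7,0)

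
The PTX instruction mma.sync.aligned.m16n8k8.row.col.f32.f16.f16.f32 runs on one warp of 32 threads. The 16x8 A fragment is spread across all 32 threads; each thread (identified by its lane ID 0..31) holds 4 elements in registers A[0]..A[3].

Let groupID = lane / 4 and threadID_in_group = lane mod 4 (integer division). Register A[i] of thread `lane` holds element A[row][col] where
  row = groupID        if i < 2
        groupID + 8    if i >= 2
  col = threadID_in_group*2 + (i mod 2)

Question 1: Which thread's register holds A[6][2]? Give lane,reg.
r=6->g=6,rb=0  c=2->t=1,b0=0
L=6*4+1=25  i=0*2+0=0

25,0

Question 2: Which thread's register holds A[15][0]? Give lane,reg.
28,2

r:15=>grp=7,rB=1  c:0=>tig=0,lo=0
L=7*4+0=28  i=1*2+0=2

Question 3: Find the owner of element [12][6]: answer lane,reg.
19,2

r=12⇒gr=4,Rb=1  c=6⇒th=3,odd=0
L=4*4+3=19  i=1*2+0=2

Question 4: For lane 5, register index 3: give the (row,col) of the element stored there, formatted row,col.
9,3

5: grp=1,tig=1
[3] (1+8,1*2+1) = (9,3)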